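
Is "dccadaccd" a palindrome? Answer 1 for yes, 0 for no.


Input: dccadaccd
Reversed: dccadaccd
  Compare pos 0 ('d') with pos 8 ('d'): match
  Compare pos 1 ('c') with pos 7 ('c'): match
  Compare pos 2 ('c') with pos 6 ('c'): match
  Compare pos 3 ('a') with pos 5 ('a'): match
Result: palindrome

1


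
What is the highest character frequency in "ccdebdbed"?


Input: ccdebdbed
Character counts:
  'b': 2
  'c': 2
  'd': 3
  'e': 2
Maximum frequency: 3

3


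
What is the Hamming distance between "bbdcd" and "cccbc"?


Comparing "bbdcd" and "cccbc" position by position:
  Position 0: 'b' vs 'c' => differ
  Position 1: 'b' vs 'c' => differ
  Position 2: 'd' vs 'c' => differ
  Position 3: 'c' vs 'b' => differ
  Position 4: 'd' vs 'c' => differ
Total differences (Hamming distance): 5

5


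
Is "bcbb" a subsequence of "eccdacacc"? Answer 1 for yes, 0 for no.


Check if "bcbb" is a subsequence of "eccdacacc"
Greedy scan:
  Position 0 ('e'): no match needed
  Position 1 ('c'): no match needed
  Position 2 ('c'): no match needed
  Position 3 ('d'): no match needed
  Position 4 ('a'): no match needed
  Position 5 ('c'): no match needed
  Position 6 ('a'): no match needed
  Position 7 ('c'): no match needed
  Position 8 ('c'): no match needed
Only matched 0/4 characters => not a subsequence

0


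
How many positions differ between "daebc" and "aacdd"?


Comparing "daebc" and "aacdd" position by position:
  Position 0: 'd' vs 'a' => DIFFER
  Position 1: 'a' vs 'a' => same
  Position 2: 'e' vs 'c' => DIFFER
  Position 3: 'b' vs 'd' => DIFFER
  Position 4: 'c' vs 'd' => DIFFER
Positions that differ: 4

4


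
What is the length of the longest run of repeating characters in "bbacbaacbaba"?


Input: "bbacbaacbaba"
Scanning for longest run:
  Position 1 ('b'): continues run of 'b', length=2
  Position 2 ('a'): new char, reset run to 1
  Position 3 ('c'): new char, reset run to 1
  Position 4 ('b'): new char, reset run to 1
  Position 5 ('a'): new char, reset run to 1
  Position 6 ('a'): continues run of 'a', length=2
  Position 7 ('c'): new char, reset run to 1
  Position 8 ('b'): new char, reset run to 1
  Position 9 ('a'): new char, reset run to 1
  Position 10 ('b'): new char, reset run to 1
  Position 11 ('a'): new char, reset run to 1
Longest run: 'b' with length 2

2


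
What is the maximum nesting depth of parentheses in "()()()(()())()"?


Input: "()()()(()())()"
Tracking depth:
  Position 0 '(': depth becomes 1
  Position 1 ')': depth becomes 0
  Position 2 '(': depth becomes 1
  Position 3 ')': depth becomes 0
  Position 4 '(': depth becomes 1
  Position 5 ')': depth becomes 0
  Position 6 '(': depth becomes 1
  Position 7 '(': depth becomes 2
  Position 8 ')': depth becomes 1
  Position 9 '(': depth becomes 2
  Position 10 ')': depth becomes 1
  Position 11 ')': depth becomes 0
  Position 12 '(': depth becomes 1
  Position 13 ')': depth becomes 0
Maximum depth reached: 2

2


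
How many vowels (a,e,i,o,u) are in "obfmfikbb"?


Input: obfmfikbb
Checking each character:
  'o' at position 0: vowel (running total: 1)
  'b' at position 1: consonant
  'f' at position 2: consonant
  'm' at position 3: consonant
  'f' at position 4: consonant
  'i' at position 5: vowel (running total: 2)
  'k' at position 6: consonant
  'b' at position 7: consonant
  'b' at position 8: consonant
Total vowels: 2

2


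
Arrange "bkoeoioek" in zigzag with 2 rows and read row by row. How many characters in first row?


Zigzag "bkoeoioek" into 2 rows:
Placing characters:
  'b' => row 0
  'k' => row 1
  'o' => row 0
  'e' => row 1
  'o' => row 0
  'i' => row 1
  'o' => row 0
  'e' => row 1
  'k' => row 0
Rows:
  Row 0: "boook"
  Row 1: "keie"
First row length: 5

5


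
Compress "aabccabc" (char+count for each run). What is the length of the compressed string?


Input: aabccabc
Runs:
  'a' x 2 => "a2"
  'b' x 1 => "b1"
  'c' x 2 => "c2"
  'a' x 1 => "a1"
  'b' x 1 => "b1"
  'c' x 1 => "c1"
Compressed: "a2b1c2a1b1c1"
Compressed length: 12

12


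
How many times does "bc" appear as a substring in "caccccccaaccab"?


Searching for "bc" in "caccccccaaccab"
Scanning each position:
  Position 0: "ca" => no
  Position 1: "ac" => no
  Position 2: "cc" => no
  Position 3: "cc" => no
  Position 4: "cc" => no
  Position 5: "cc" => no
  Position 6: "cc" => no
  Position 7: "ca" => no
  Position 8: "aa" => no
  Position 9: "ac" => no
  Position 10: "cc" => no
  Position 11: "ca" => no
  Position 12: "ab" => no
Total occurrences: 0

0


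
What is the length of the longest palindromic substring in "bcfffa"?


Input: "bcfffa"
Checking substrings for palindromes:
  [2:5] "fff" (len 3) => palindrome
  [2:4] "ff" (len 2) => palindrome
  [3:5] "ff" (len 2) => palindrome
Longest palindromic substring: "fff" with length 3

3


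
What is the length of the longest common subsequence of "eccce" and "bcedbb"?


LCS of "eccce" and "bcedbb"
DP table:
           b    c    e    d    b    b
      0    0    0    0    0    0    0
  e   0    0    0    1    1    1    1
  c   0    0    1    1    1    1    1
  c   0    0    1    1    1    1    1
  c   0    0    1    1    1    1    1
  e   0    0    1    2    2    2    2
LCS length = dp[5][6] = 2

2


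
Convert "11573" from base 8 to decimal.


Input: "11573" in base 8
Positional expansion:
  Digit '1' (value 1) x 8^4 = 4096
  Digit '1' (value 1) x 8^3 = 512
  Digit '5' (value 5) x 8^2 = 320
  Digit '7' (value 7) x 8^1 = 56
  Digit '3' (value 3) x 8^0 = 3
Sum = 4987

4987


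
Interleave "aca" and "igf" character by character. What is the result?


Interleaving "aca" and "igf":
  Position 0: 'a' from first, 'i' from second => "ai"
  Position 1: 'c' from first, 'g' from second => "cg"
  Position 2: 'a' from first, 'f' from second => "af"
Result: aicgaf

aicgaf


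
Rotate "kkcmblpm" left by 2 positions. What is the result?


Input: "kkcmblpm", rotate left by 2
First 2 characters: "kk"
Remaining characters: "cmblpm"
Concatenate remaining + first: "cmblpm" + "kk" = "cmblpmkk"

cmblpmkk


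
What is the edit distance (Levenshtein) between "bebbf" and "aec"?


Computing edit distance: "bebbf" -> "aec"
DP table:
           a    e    c
      0    1    2    3
  b   1    1    2    3
  e   2    2    1    2
  b   3    3    2    2
  b   4    4    3    3
  f   5    5    4    4
Edit distance = dp[5][3] = 4

4


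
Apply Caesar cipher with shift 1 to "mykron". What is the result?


Caesar cipher: shift "mykron" by 1
  'm' (pos 12) + 1 = pos 13 = 'n'
  'y' (pos 24) + 1 = pos 25 = 'z'
  'k' (pos 10) + 1 = pos 11 = 'l'
  'r' (pos 17) + 1 = pos 18 = 's'
  'o' (pos 14) + 1 = pos 15 = 'p'
  'n' (pos 13) + 1 = pos 14 = 'o'
Result: nzlspo

nzlspo


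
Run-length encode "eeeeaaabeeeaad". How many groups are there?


Input: eeeeaaabeeeaad
Scanning for consecutive runs:
  Group 1: 'e' x 4 (positions 0-3)
  Group 2: 'a' x 3 (positions 4-6)
  Group 3: 'b' x 1 (positions 7-7)
  Group 4: 'e' x 3 (positions 8-10)
  Group 5: 'a' x 2 (positions 11-12)
  Group 6: 'd' x 1 (positions 13-13)
Total groups: 6

6


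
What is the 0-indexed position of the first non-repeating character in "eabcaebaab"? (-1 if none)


Input: eabcaebaab
Character frequencies:
  'a': 4
  'b': 3
  'c': 1
  'e': 2
Scanning left to right for freq == 1:
  Position 0 ('e'): freq=2, skip
  Position 1 ('a'): freq=4, skip
  Position 2 ('b'): freq=3, skip
  Position 3 ('c'): unique! => answer = 3

3


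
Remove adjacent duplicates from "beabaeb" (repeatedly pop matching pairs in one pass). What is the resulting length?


Input: beabaeb
Stack-based adjacent duplicate removal:
  Read 'b': push. Stack: b
  Read 'e': push. Stack: be
  Read 'a': push. Stack: bea
  Read 'b': push. Stack: beab
  Read 'a': push. Stack: beaba
  Read 'e': push. Stack: beabae
  Read 'b': push. Stack: beabaeb
Final stack: "beabaeb" (length 7)

7


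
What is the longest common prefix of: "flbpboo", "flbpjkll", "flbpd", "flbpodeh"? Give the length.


Words: flbpboo, flbpjkll, flbpd, flbpodeh
  Position 0: all 'f' => match
  Position 1: all 'l' => match
  Position 2: all 'b' => match
  Position 3: all 'p' => match
  Position 4: ('b', 'j', 'd', 'o') => mismatch, stop
LCP = "flbp" (length 4)

4


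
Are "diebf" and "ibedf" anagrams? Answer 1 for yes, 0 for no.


Strings: "diebf", "ibedf"
Sorted first:  bdefi
Sorted second: bdefi
Sorted forms match => anagrams

1


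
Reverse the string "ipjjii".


Input: ipjjii
Reading characters right to left:
  Position 5: 'i'
  Position 4: 'i'
  Position 3: 'j'
  Position 2: 'j'
  Position 1: 'p'
  Position 0: 'i'
Reversed: iijjpi

iijjpi


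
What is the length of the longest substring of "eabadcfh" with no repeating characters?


Input: "eabadcfh"
Sliding window (track last position of each char):
  Position 0 ('e'): window [0,0] length 1 -- new best
  Position 1 ('a'): window [0,1] length 2 -- new best
  Position 2 ('b'): window [0,2] length 3 -- new best
  Position 3 ('a'): repeat (last at 1), move window start to 2
  Position 3 ('a'): window [2,3] length 2
  Position 4 ('d'): window [2,4] length 3
  Position 5 ('c'): window [2,5] length 4 -- new best
  Position 6 ('f'): window [2,6] length 5 -- new best
  Position 7 ('h'): window [2,7] length 6 -- new best
Longest substring with no repeats: "badcfh" with length 6

6


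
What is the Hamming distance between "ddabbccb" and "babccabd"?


Comparing "ddabbccb" and "babccabd" position by position:
  Position 0: 'd' vs 'b' => differ
  Position 1: 'd' vs 'a' => differ
  Position 2: 'a' vs 'b' => differ
  Position 3: 'b' vs 'c' => differ
  Position 4: 'b' vs 'c' => differ
  Position 5: 'c' vs 'a' => differ
  Position 6: 'c' vs 'b' => differ
  Position 7: 'b' vs 'd' => differ
Total differences (Hamming distance): 8

8


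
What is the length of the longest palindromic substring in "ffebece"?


Input: "ffebece"
Checking substrings for palindromes:
  [2:5] "ebe" (len 3) => palindrome
  [4:7] "ece" (len 3) => palindrome
  [0:2] "ff" (len 2) => palindrome
Longest palindromic substring: "ebe" with length 3

3


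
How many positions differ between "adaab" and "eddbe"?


Comparing "adaab" and "eddbe" position by position:
  Position 0: 'a' vs 'e' => DIFFER
  Position 1: 'd' vs 'd' => same
  Position 2: 'a' vs 'd' => DIFFER
  Position 3: 'a' vs 'b' => DIFFER
  Position 4: 'b' vs 'e' => DIFFER
Positions that differ: 4

4


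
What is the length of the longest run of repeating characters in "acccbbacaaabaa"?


Input: "acccbbacaaabaa"
Scanning for longest run:
  Position 1 ('c'): new char, reset run to 1
  Position 2 ('c'): continues run of 'c', length=2
  Position 3 ('c'): continues run of 'c', length=3
  Position 4 ('b'): new char, reset run to 1
  Position 5 ('b'): continues run of 'b', length=2
  Position 6 ('a'): new char, reset run to 1
  Position 7 ('c'): new char, reset run to 1
  Position 8 ('a'): new char, reset run to 1
  Position 9 ('a'): continues run of 'a', length=2
  Position 10 ('a'): continues run of 'a', length=3
  Position 11 ('b'): new char, reset run to 1
  Position 12 ('a'): new char, reset run to 1
  Position 13 ('a'): continues run of 'a', length=2
Longest run: 'c' with length 3

3


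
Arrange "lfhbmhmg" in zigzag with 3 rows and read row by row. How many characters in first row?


Zigzag "lfhbmhmg" into 3 rows:
Placing characters:
  'l' => row 0
  'f' => row 1
  'h' => row 2
  'b' => row 1
  'm' => row 0
  'h' => row 1
  'm' => row 2
  'g' => row 1
Rows:
  Row 0: "lm"
  Row 1: "fbhg"
  Row 2: "hm"
First row length: 2

2


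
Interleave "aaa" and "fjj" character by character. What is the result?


Interleaving "aaa" and "fjj":
  Position 0: 'a' from first, 'f' from second => "af"
  Position 1: 'a' from first, 'j' from second => "aj"
  Position 2: 'a' from first, 'j' from second => "aj"
Result: afajaj

afajaj


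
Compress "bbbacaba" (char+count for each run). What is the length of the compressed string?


Input: bbbacaba
Runs:
  'b' x 3 => "b3"
  'a' x 1 => "a1"
  'c' x 1 => "c1"
  'a' x 1 => "a1"
  'b' x 1 => "b1"
  'a' x 1 => "a1"
Compressed: "b3a1c1a1b1a1"
Compressed length: 12

12


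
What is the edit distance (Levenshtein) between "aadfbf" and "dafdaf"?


Computing edit distance: "aadfbf" -> "dafdaf"
DP table:
           d    a    f    d    a    f
      0    1    2    3    4    5    6
  a   1    1    1    2    3    4    5
  a   2    2    1    2    3    3    4
  d   3    2    2    2    2    3    4
  f   4    3    3    2    3    3    3
  b   5    4    4    3    3    4    4
  f   6    5    5    4    4    4    4
Edit distance = dp[6][6] = 4

4


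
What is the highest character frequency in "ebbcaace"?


Input: ebbcaace
Character counts:
  'a': 2
  'b': 2
  'c': 2
  'e': 2
Maximum frequency: 2

2


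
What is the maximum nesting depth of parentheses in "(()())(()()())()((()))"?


Input: "(()())(()()())()((()))"
Tracking depth:
  Position 0 '(': depth becomes 1
  Position 1 '(': depth becomes 2
  Position 2 ')': depth becomes 1
  Position 3 '(': depth becomes 2
  Position 4 ')': depth becomes 1
  Position 5 ')': depth becomes 0
  Position 6 '(': depth becomes 1
  Position 7 '(': depth becomes 2
  Position 8 ')': depth becomes 1
  Position 9 '(': depth becomes 2
  Position 10 ')': depth becomes 1
  Position 11 '(': depth becomes 2
  Position 12 ')': depth becomes 1
  Position 13 ')': depth becomes 0
  Position 14 '(': depth becomes 1
  Position 15 ')': depth becomes 0
  Position 16 '(': depth becomes 1
  Position 17 '(': depth becomes 2
  Position 18 '(': depth becomes 3
  Position 19 ')': depth becomes 2
  Position 20 ')': depth becomes 1
  Position 21 ')': depth becomes 0
Maximum depth reached: 3

3


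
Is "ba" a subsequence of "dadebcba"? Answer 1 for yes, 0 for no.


Check if "ba" is a subsequence of "dadebcba"
Greedy scan:
  Position 0 ('d'): no match needed
  Position 1 ('a'): no match needed
  Position 2 ('d'): no match needed
  Position 3 ('e'): no match needed
  Position 4 ('b'): matches sub[0] = 'b'
  Position 5 ('c'): no match needed
  Position 6 ('b'): no match needed
  Position 7 ('a'): matches sub[1] = 'a'
All 2 characters matched => is a subsequence

1


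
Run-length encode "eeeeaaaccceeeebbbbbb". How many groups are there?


Input: eeeeaaaccceeeebbbbbb
Scanning for consecutive runs:
  Group 1: 'e' x 4 (positions 0-3)
  Group 2: 'a' x 3 (positions 4-6)
  Group 3: 'c' x 3 (positions 7-9)
  Group 4: 'e' x 4 (positions 10-13)
  Group 5: 'b' x 6 (positions 14-19)
Total groups: 5

5


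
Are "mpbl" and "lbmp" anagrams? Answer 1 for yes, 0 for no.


Strings: "mpbl", "lbmp"
Sorted first:  blmp
Sorted second: blmp
Sorted forms match => anagrams

1


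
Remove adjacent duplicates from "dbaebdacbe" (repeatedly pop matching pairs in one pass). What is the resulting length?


Input: dbaebdacbe
Stack-based adjacent duplicate removal:
  Read 'd': push. Stack: d
  Read 'b': push. Stack: db
  Read 'a': push. Stack: dba
  Read 'e': push. Stack: dbae
  Read 'b': push. Stack: dbaeb
  Read 'd': push. Stack: dbaebd
  Read 'a': push. Stack: dbaebda
  Read 'c': push. Stack: dbaebdac
  Read 'b': push. Stack: dbaebdacb
  Read 'e': push. Stack: dbaebdacbe
Final stack: "dbaebdacbe" (length 10)

10


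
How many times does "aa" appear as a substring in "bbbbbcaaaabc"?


Searching for "aa" in "bbbbbcaaaabc"
Scanning each position:
  Position 0: "bb" => no
  Position 1: "bb" => no
  Position 2: "bb" => no
  Position 3: "bb" => no
  Position 4: "bc" => no
  Position 5: "ca" => no
  Position 6: "aa" => MATCH
  Position 7: "aa" => MATCH
  Position 8: "aa" => MATCH
  Position 9: "ab" => no
  Position 10: "bc" => no
Total occurrences: 3

3


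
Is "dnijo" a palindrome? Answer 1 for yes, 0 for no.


Input: dnijo
Reversed: ojind
  Compare pos 0 ('d') with pos 4 ('o'): MISMATCH
  Compare pos 1 ('n') with pos 3 ('j'): MISMATCH
Result: not a palindrome

0


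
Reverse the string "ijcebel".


Input: ijcebel
Reading characters right to left:
  Position 6: 'l'
  Position 5: 'e'
  Position 4: 'b'
  Position 3: 'e'
  Position 2: 'c'
  Position 1: 'j'
  Position 0: 'i'
Reversed: lebecji

lebecji


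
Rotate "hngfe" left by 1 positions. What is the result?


Input: "hngfe", rotate left by 1
First 1 characters: "h"
Remaining characters: "ngfe"
Concatenate remaining + first: "ngfe" + "h" = "ngfeh"

ngfeh


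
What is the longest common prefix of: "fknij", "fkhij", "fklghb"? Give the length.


Words: fknij, fkhij, fklghb
  Position 0: all 'f' => match
  Position 1: all 'k' => match
  Position 2: ('n', 'h', 'l') => mismatch, stop
LCP = "fk" (length 2)

2


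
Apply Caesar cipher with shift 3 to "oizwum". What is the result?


Caesar cipher: shift "oizwum" by 3
  'o' (pos 14) + 3 = pos 17 = 'r'
  'i' (pos 8) + 3 = pos 11 = 'l'
  'z' (pos 25) + 3 = pos 2 = 'c'
  'w' (pos 22) + 3 = pos 25 = 'z'
  'u' (pos 20) + 3 = pos 23 = 'x'
  'm' (pos 12) + 3 = pos 15 = 'p'
Result: rlczxp

rlczxp


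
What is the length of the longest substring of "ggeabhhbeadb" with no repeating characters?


Input: "ggeabhhbeadb"
Sliding window (track last position of each char):
  Position 0 ('g'): window [0,0] length 1 -- new best
  Position 1 ('g'): repeat (last at 0), move window start to 1
  Position 1 ('g'): window [1,1] length 1
  Position 2 ('e'): window [1,2] length 2 -- new best
  Position 3 ('a'): window [1,3] length 3 -- new best
  Position 4 ('b'): window [1,4] length 4 -- new best
  Position 5 ('h'): window [1,5] length 5 -- new best
  Position 6 ('h'): repeat (last at 5), move window start to 6
  Position 6 ('h'): window [6,6] length 1
  Position 7 ('b'): window [6,7] length 2
  Position 8 ('e'): window [6,8] length 3
  Position 9 ('a'): window [6,9] length 4
  Position 10 ('d'): window [6,10] length 5
  Position 11 ('b'): repeat (last at 7), move window start to 8
  Position 11 ('b'): window [8,11] length 4
Longest substring with no repeats: "geabh" with length 5

5


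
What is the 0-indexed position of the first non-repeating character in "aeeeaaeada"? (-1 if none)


Input: aeeeaaeada
Character frequencies:
  'a': 5
  'd': 1
  'e': 4
Scanning left to right for freq == 1:
  Position 0 ('a'): freq=5, skip
  Position 1 ('e'): freq=4, skip
  Position 2 ('e'): freq=4, skip
  Position 3 ('e'): freq=4, skip
  Position 4 ('a'): freq=5, skip
  Position 5 ('a'): freq=5, skip
  Position 6 ('e'): freq=4, skip
  Position 7 ('a'): freq=5, skip
  Position 8 ('d'): unique! => answer = 8

8


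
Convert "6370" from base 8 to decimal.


Input: "6370" in base 8
Positional expansion:
  Digit '6' (value 6) x 8^3 = 3072
  Digit '3' (value 3) x 8^2 = 192
  Digit '7' (value 7) x 8^1 = 56
  Digit '0' (value 0) x 8^0 = 0
Sum = 3320

3320


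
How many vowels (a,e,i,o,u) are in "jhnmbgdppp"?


Input: jhnmbgdppp
Checking each character:
  'j' at position 0: consonant
  'h' at position 1: consonant
  'n' at position 2: consonant
  'm' at position 3: consonant
  'b' at position 4: consonant
  'g' at position 5: consonant
  'd' at position 6: consonant
  'p' at position 7: consonant
  'p' at position 8: consonant
  'p' at position 9: consonant
Total vowels: 0

0


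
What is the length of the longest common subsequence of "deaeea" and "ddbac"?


LCS of "deaeea" and "ddbac"
DP table:
           d    d    b    a    c
      0    0    0    0    0    0
  d   0    1    1    1    1    1
  e   0    1    1    1    1    1
  a   0    1    1    1    2    2
  e   0    1    1    1    2    2
  e   0    1    1    1    2    2
  a   0    1    1    1    2    2
LCS length = dp[6][5] = 2

2


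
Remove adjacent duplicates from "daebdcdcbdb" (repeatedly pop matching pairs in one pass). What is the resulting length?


Input: daebdcdcbdb
Stack-based adjacent duplicate removal:
  Read 'd': push. Stack: d
  Read 'a': push. Stack: da
  Read 'e': push. Stack: dae
  Read 'b': push. Stack: daeb
  Read 'd': push. Stack: daebd
  Read 'c': push. Stack: daebdc
  Read 'd': push. Stack: daebdcd
  Read 'c': push. Stack: daebdcdc
  Read 'b': push. Stack: daebdcdcb
  Read 'd': push. Stack: daebdcdcbd
  Read 'b': push. Stack: daebdcdcbdb
Final stack: "daebdcdcbdb" (length 11)

11


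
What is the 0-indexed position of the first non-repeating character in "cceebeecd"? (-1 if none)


Input: cceebeecd
Character frequencies:
  'b': 1
  'c': 3
  'd': 1
  'e': 4
Scanning left to right for freq == 1:
  Position 0 ('c'): freq=3, skip
  Position 1 ('c'): freq=3, skip
  Position 2 ('e'): freq=4, skip
  Position 3 ('e'): freq=4, skip
  Position 4 ('b'): unique! => answer = 4

4


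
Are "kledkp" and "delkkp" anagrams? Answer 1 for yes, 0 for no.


Strings: "kledkp", "delkkp"
Sorted first:  dekklp
Sorted second: dekklp
Sorted forms match => anagrams

1


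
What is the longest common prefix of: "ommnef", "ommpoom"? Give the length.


Words: ommnef, ommpoom
  Position 0: all 'o' => match
  Position 1: all 'm' => match
  Position 2: all 'm' => match
  Position 3: ('n', 'p') => mismatch, stop
LCP = "omm" (length 3)

3


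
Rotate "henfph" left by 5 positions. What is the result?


Input: "henfph", rotate left by 5
First 5 characters: "henfp"
Remaining characters: "h"
Concatenate remaining + first: "h" + "henfp" = "hhenfp"

hhenfp


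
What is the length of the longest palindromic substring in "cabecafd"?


Input: "cabecafd"
Checking substrings for palindromes:
  No multi-char palindromic substrings found
Longest palindromic substring: "c" with length 1

1


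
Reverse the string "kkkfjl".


Input: kkkfjl
Reading characters right to left:
  Position 5: 'l'
  Position 4: 'j'
  Position 3: 'f'
  Position 2: 'k'
  Position 1: 'k'
  Position 0: 'k'
Reversed: ljfkkk

ljfkkk


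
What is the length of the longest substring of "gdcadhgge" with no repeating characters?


Input: "gdcadhgge"
Sliding window (track last position of each char):
  Position 0 ('g'): window [0,0] length 1 -- new best
  Position 1 ('d'): window [0,1] length 2 -- new best
  Position 2 ('c'): window [0,2] length 3 -- new best
  Position 3 ('a'): window [0,3] length 4 -- new best
  Position 4 ('d'): repeat (last at 1), move window start to 2
  Position 4 ('d'): window [2,4] length 3
  Position 5 ('h'): window [2,5] length 4
  Position 6 ('g'): window [2,6] length 5 -- new best
  Position 7 ('g'): repeat (last at 6), move window start to 7
  Position 7 ('g'): window [7,7] length 1
  Position 8 ('e'): window [7,8] length 2
Longest substring with no repeats: "cadhg" with length 5

5


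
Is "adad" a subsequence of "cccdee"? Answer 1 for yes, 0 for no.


Check if "adad" is a subsequence of "cccdee"
Greedy scan:
  Position 0 ('c'): no match needed
  Position 1 ('c'): no match needed
  Position 2 ('c'): no match needed
  Position 3 ('d'): no match needed
  Position 4 ('e'): no match needed
  Position 5 ('e'): no match needed
Only matched 0/4 characters => not a subsequence

0


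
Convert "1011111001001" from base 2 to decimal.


Input: "1011111001001" in base 2
Positional expansion:
  Digit '1' (value 1) x 2^12 = 4096
  Digit '0' (value 0) x 2^11 = 0
  Digit '1' (value 1) x 2^10 = 1024
  Digit '1' (value 1) x 2^9 = 512
  Digit '1' (value 1) x 2^8 = 256
  Digit '1' (value 1) x 2^7 = 128
  Digit '1' (value 1) x 2^6 = 64
  Digit '0' (value 0) x 2^5 = 0
  Digit '0' (value 0) x 2^4 = 0
  Digit '1' (value 1) x 2^3 = 8
  Digit '0' (value 0) x 2^2 = 0
  Digit '0' (value 0) x 2^1 = 0
  Digit '1' (value 1) x 2^0 = 1
Sum = 6089

6089


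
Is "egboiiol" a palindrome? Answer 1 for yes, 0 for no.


Input: egboiiol
Reversed: loiiobge
  Compare pos 0 ('e') with pos 7 ('l'): MISMATCH
  Compare pos 1 ('g') with pos 6 ('o'): MISMATCH
  Compare pos 2 ('b') with pos 5 ('i'): MISMATCH
  Compare pos 3 ('o') with pos 4 ('i'): MISMATCH
Result: not a palindrome

0


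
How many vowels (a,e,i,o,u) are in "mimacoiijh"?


Input: mimacoiijh
Checking each character:
  'm' at position 0: consonant
  'i' at position 1: vowel (running total: 1)
  'm' at position 2: consonant
  'a' at position 3: vowel (running total: 2)
  'c' at position 4: consonant
  'o' at position 5: vowel (running total: 3)
  'i' at position 6: vowel (running total: 4)
  'i' at position 7: vowel (running total: 5)
  'j' at position 8: consonant
  'h' at position 9: consonant
Total vowels: 5

5


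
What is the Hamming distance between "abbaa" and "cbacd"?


Comparing "abbaa" and "cbacd" position by position:
  Position 0: 'a' vs 'c' => differ
  Position 1: 'b' vs 'b' => same
  Position 2: 'b' vs 'a' => differ
  Position 3: 'a' vs 'c' => differ
  Position 4: 'a' vs 'd' => differ
Total differences (Hamming distance): 4

4


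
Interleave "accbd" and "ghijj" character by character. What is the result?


Interleaving "accbd" and "ghijj":
  Position 0: 'a' from first, 'g' from second => "ag"
  Position 1: 'c' from first, 'h' from second => "ch"
  Position 2: 'c' from first, 'i' from second => "ci"
  Position 3: 'b' from first, 'j' from second => "bj"
  Position 4: 'd' from first, 'j' from second => "dj"
Result: agchcibjdj

agchcibjdj


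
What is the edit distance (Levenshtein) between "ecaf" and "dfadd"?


Computing edit distance: "ecaf" -> "dfadd"
DP table:
           d    f    a    d    d
      0    1    2    3    4    5
  e   1    1    2    3    4    5
  c   2    2    2    3    4    5
  a   3    3    3    2    3    4
  f   4    4    3    3    3    4
Edit distance = dp[4][5] = 4

4


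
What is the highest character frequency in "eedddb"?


Input: eedddb
Character counts:
  'b': 1
  'd': 3
  'e': 2
Maximum frequency: 3

3


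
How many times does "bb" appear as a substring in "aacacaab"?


Searching for "bb" in "aacacaab"
Scanning each position:
  Position 0: "aa" => no
  Position 1: "ac" => no
  Position 2: "ca" => no
  Position 3: "ac" => no
  Position 4: "ca" => no
  Position 5: "aa" => no
  Position 6: "ab" => no
Total occurrences: 0

0


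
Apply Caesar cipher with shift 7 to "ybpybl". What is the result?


Caesar cipher: shift "ybpybl" by 7
  'y' (pos 24) + 7 = pos 5 = 'f'
  'b' (pos 1) + 7 = pos 8 = 'i'
  'p' (pos 15) + 7 = pos 22 = 'w'
  'y' (pos 24) + 7 = pos 5 = 'f'
  'b' (pos 1) + 7 = pos 8 = 'i'
  'l' (pos 11) + 7 = pos 18 = 's'
Result: fiwfis

fiwfis


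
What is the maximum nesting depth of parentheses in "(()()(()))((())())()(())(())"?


Input: "(()()(()))((())())()(())(())"
Tracking depth:
  Position 0 '(': depth becomes 1
  Position 1 '(': depth becomes 2
  Position 2 ')': depth becomes 1
  Position 3 '(': depth becomes 2
  Position 4 ')': depth becomes 1
  Position 5 '(': depth becomes 2
  Position 6 '(': depth becomes 3
  Position 7 ')': depth becomes 2
  Position 8 ')': depth becomes 1
  Position 9 ')': depth becomes 0
  Position 10 '(': depth becomes 1
  Position 11 '(': depth becomes 2
  Position 12 '(': depth becomes 3
  Position 13 ')': depth becomes 2
  Position 14 ')': depth becomes 1
  Position 15 '(': depth becomes 2
  Position 16 ')': depth becomes 1
  Position 17 ')': depth becomes 0
  Position 18 '(': depth becomes 1
  Position 19 ')': depth becomes 0
  Position 20 '(': depth becomes 1
  Position 21 '(': depth becomes 2
  Position 22 ')': depth becomes 1
  Position 23 ')': depth becomes 0
  Position 24 '(': depth becomes 1
  Position 25 '(': depth becomes 2
  Position 26 ')': depth becomes 1
  Position 27 ')': depth becomes 0
Maximum depth reached: 3

3


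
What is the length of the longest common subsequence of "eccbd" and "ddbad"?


LCS of "eccbd" and "ddbad"
DP table:
           d    d    b    a    d
      0    0    0    0    0    0
  e   0    0    0    0    0    0
  c   0    0    0    0    0    0
  c   0    0    0    0    0    0
  b   0    0    0    1    1    1
  d   0    1    1    1    1    2
LCS length = dp[5][5] = 2

2


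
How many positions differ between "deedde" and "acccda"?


Comparing "deedde" and "acccda" position by position:
  Position 0: 'd' vs 'a' => DIFFER
  Position 1: 'e' vs 'c' => DIFFER
  Position 2: 'e' vs 'c' => DIFFER
  Position 3: 'd' vs 'c' => DIFFER
  Position 4: 'd' vs 'd' => same
  Position 5: 'e' vs 'a' => DIFFER
Positions that differ: 5

5


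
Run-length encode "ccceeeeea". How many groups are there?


Input: ccceeeeea
Scanning for consecutive runs:
  Group 1: 'c' x 3 (positions 0-2)
  Group 2: 'e' x 5 (positions 3-7)
  Group 3: 'a' x 1 (positions 8-8)
Total groups: 3

3


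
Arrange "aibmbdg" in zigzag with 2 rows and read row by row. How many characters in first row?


Zigzag "aibmbdg" into 2 rows:
Placing characters:
  'a' => row 0
  'i' => row 1
  'b' => row 0
  'm' => row 1
  'b' => row 0
  'd' => row 1
  'g' => row 0
Rows:
  Row 0: "abbg"
  Row 1: "imd"
First row length: 4

4


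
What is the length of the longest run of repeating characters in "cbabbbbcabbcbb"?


Input: "cbabbbbcabbcbb"
Scanning for longest run:
  Position 1 ('b'): new char, reset run to 1
  Position 2 ('a'): new char, reset run to 1
  Position 3 ('b'): new char, reset run to 1
  Position 4 ('b'): continues run of 'b', length=2
  Position 5 ('b'): continues run of 'b', length=3
  Position 6 ('b'): continues run of 'b', length=4
  Position 7 ('c'): new char, reset run to 1
  Position 8 ('a'): new char, reset run to 1
  Position 9 ('b'): new char, reset run to 1
  Position 10 ('b'): continues run of 'b', length=2
  Position 11 ('c'): new char, reset run to 1
  Position 12 ('b'): new char, reset run to 1
  Position 13 ('b'): continues run of 'b', length=2
Longest run: 'b' with length 4

4


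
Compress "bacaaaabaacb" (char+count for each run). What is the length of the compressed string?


Input: bacaaaabaacb
Runs:
  'b' x 1 => "b1"
  'a' x 1 => "a1"
  'c' x 1 => "c1"
  'a' x 4 => "a4"
  'b' x 1 => "b1"
  'a' x 2 => "a2"
  'c' x 1 => "c1"
  'b' x 1 => "b1"
Compressed: "b1a1c1a4b1a2c1b1"
Compressed length: 16

16


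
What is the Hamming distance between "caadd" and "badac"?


Comparing "caadd" and "badac" position by position:
  Position 0: 'c' vs 'b' => differ
  Position 1: 'a' vs 'a' => same
  Position 2: 'a' vs 'd' => differ
  Position 3: 'd' vs 'a' => differ
  Position 4: 'd' vs 'c' => differ
Total differences (Hamming distance): 4

4


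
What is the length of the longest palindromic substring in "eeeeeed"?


Input: "eeeeeed"
Checking substrings for palindromes:
  [0:6] "eeeeee" (len 6) => palindrome
  [0:5] "eeeee" (len 5) => palindrome
  [1:6] "eeeee" (len 5) => palindrome
  [0:4] "eeee" (len 4) => palindrome
  [1:5] "eeee" (len 4) => palindrome
  [2:6] "eeee" (len 4) => palindrome
Longest palindromic substring: "eeeeee" with length 6

6


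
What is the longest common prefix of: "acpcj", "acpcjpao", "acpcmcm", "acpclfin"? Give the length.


Words: acpcj, acpcjpao, acpcmcm, acpclfin
  Position 0: all 'a' => match
  Position 1: all 'c' => match
  Position 2: all 'p' => match
  Position 3: all 'c' => match
  Position 4: ('j', 'j', 'm', 'l') => mismatch, stop
LCP = "acpc" (length 4)

4


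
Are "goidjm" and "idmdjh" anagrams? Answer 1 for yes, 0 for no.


Strings: "goidjm", "idmdjh"
Sorted first:  dgijmo
Sorted second: ddhijm
Differ at position 1: 'g' vs 'd' => not anagrams

0


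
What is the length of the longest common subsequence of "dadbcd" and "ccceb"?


LCS of "dadbcd" and "ccceb"
DP table:
           c    c    c    e    b
      0    0    0    0    0    0
  d   0    0    0    0    0    0
  a   0    0    0    0    0    0
  d   0    0    0    0    0    0
  b   0    0    0    0    0    1
  c   0    1    1    1    1    1
  d   0    1    1    1    1    1
LCS length = dp[6][5] = 1

1


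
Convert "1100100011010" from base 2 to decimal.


Input: "1100100011010" in base 2
Positional expansion:
  Digit '1' (value 1) x 2^12 = 4096
  Digit '1' (value 1) x 2^11 = 2048
  Digit '0' (value 0) x 2^10 = 0
  Digit '0' (value 0) x 2^9 = 0
  Digit '1' (value 1) x 2^8 = 256
  Digit '0' (value 0) x 2^7 = 0
  Digit '0' (value 0) x 2^6 = 0
  Digit '0' (value 0) x 2^5 = 0
  Digit '1' (value 1) x 2^4 = 16
  Digit '1' (value 1) x 2^3 = 8
  Digit '0' (value 0) x 2^2 = 0
  Digit '1' (value 1) x 2^1 = 2
  Digit '0' (value 0) x 2^0 = 0
Sum = 6426

6426


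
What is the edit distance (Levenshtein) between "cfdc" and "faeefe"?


Computing edit distance: "cfdc" -> "faeefe"
DP table:
           f    a    e    e    f    e
      0    1    2    3    4    5    6
  c   1    1    2    3    4    5    6
  f   2    1    2    3    4    4    5
  d   3    2    2    3    4    5    5
  c   4    3    3    3    4    5    6
Edit distance = dp[4][6] = 6

6


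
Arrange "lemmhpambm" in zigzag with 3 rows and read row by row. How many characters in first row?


Zigzag "lemmhpambm" into 3 rows:
Placing characters:
  'l' => row 0
  'e' => row 1
  'm' => row 2
  'm' => row 1
  'h' => row 0
  'p' => row 1
  'a' => row 2
  'm' => row 1
  'b' => row 0
  'm' => row 1
Rows:
  Row 0: "lhb"
  Row 1: "empmm"
  Row 2: "ma"
First row length: 3

3


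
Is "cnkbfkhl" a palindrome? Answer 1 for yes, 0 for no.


Input: cnkbfkhl
Reversed: lhkfbknc
  Compare pos 0 ('c') with pos 7 ('l'): MISMATCH
  Compare pos 1 ('n') with pos 6 ('h'): MISMATCH
  Compare pos 2 ('k') with pos 5 ('k'): match
  Compare pos 3 ('b') with pos 4 ('f'): MISMATCH
Result: not a palindrome

0


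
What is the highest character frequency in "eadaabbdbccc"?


Input: eadaabbdbccc
Character counts:
  'a': 3
  'b': 3
  'c': 3
  'd': 2
  'e': 1
Maximum frequency: 3

3


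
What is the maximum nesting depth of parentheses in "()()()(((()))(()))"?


Input: "()()()(((()))(()))"
Tracking depth:
  Position 0 '(': depth becomes 1
  Position 1 ')': depth becomes 0
  Position 2 '(': depth becomes 1
  Position 3 ')': depth becomes 0
  Position 4 '(': depth becomes 1
  Position 5 ')': depth becomes 0
  Position 6 '(': depth becomes 1
  Position 7 '(': depth becomes 2
  Position 8 '(': depth becomes 3
  Position 9 '(': depth becomes 4
  Position 10 ')': depth becomes 3
  Position 11 ')': depth becomes 2
  Position 12 ')': depth becomes 1
  Position 13 '(': depth becomes 2
  Position 14 '(': depth becomes 3
  Position 15 ')': depth becomes 2
  Position 16 ')': depth becomes 1
  Position 17 ')': depth becomes 0
Maximum depth reached: 4

4


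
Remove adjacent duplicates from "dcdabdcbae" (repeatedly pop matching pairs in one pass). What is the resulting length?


Input: dcdabdcbae
Stack-based adjacent duplicate removal:
  Read 'd': push. Stack: d
  Read 'c': push. Stack: dc
  Read 'd': push. Stack: dcd
  Read 'a': push. Stack: dcda
  Read 'b': push. Stack: dcdab
  Read 'd': push. Stack: dcdabd
  Read 'c': push. Stack: dcdabdc
  Read 'b': push. Stack: dcdabdcb
  Read 'a': push. Stack: dcdabdcba
  Read 'e': push. Stack: dcdabdcbae
Final stack: "dcdabdcbae" (length 10)

10


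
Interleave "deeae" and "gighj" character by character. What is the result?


Interleaving "deeae" and "gighj":
  Position 0: 'd' from first, 'g' from second => "dg"
  Position 1: 'e' from first, 'i' from second => "ei"
  Position 2: 'e' from first, 'g' from second => "eg"
  Position 3: 'a' from first, 'h' from second => "ah"
  Position 4: 'e' from first, 'j' from second => "ej"
Result: dgeiegahej

dgeiegahej


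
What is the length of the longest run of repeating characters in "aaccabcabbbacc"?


Input: "aaccabcabbbacc"
Scanning for longest run:
  Position 1 ('a'): continues run of 'a', length=2
  Position 2 ('c'): new char, reset run to 1
  Position 3 ('c'): continues run of 'c', length=2
  Position 4 ('a'): new char, reset run to 1
  Position 5 ('b'): new char, reset run to 1
  Position 6 ('c'): new char, reset run to 1
  Position 7 ('a'): new char, reset run to 1
  Position 8 ('b'): new char, reset run to 1
  Position 9 ('b'): continues run of 'b', length=2
  Position 10 ('b'): continues run of 'b', length=3
  Position 11 ('a'): new char, reset run to 1
  Position 12 ('c'): new char, reset run to 1
  Position 13 ('c'): continues run of 'c', length=2
Longest run: 'b' with length 3

3


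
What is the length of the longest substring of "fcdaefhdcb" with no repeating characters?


Input: "fcdaefhdcb"
Sliding window (track last position of each char):
  Position 0 ('f'): window [0,0] length 1 -- new best
  Position 1 ('c'): window [0,1] length 2 -- new best
  Position 2 ('d'): window [0,2] length 3 -- new best
  Position 3 ('a'): window [0,3] length 4 -- new best
  Position 4 ('e'): window [0,4] length 5 -- new best
  Position 5 ('f'): repeat (last at 0), move window start to 1
  Position 5 ('f'): window [1,5] length 5
  Position 6 ('h'): window [1,6] length 6 -- new best
  Position 7 ('d'): repeat (last at 2), move window start to 3
  Position 7 ('d'): window [3,7] length 5
  Position 8 ('c'): window [3,8] length 6
  Position 9 ('b'): window [3,9] length 7 -- new best
Longest substring with no repeats: "aefhdcb" with length 7

7


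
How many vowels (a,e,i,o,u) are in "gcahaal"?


Input: gcahaal
Checking each character:
  'g' at position 0: consonant
  'c' at position 1: consonant
  'a' at position 2: vowel (running total: 1)
  'h' at position 3: consonant
  'a' at position 4: vowel (running total: 2)
  'a' at position 5: vowel (running total: 3)
  'l' at position 6: consonant
Total vowels: 3

3


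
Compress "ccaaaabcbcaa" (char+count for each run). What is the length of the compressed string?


Input: ccaaaabcbcaa
Runs:
  'c' x 2 => "c2"
  'a' x 4 => "a4"
  'b' x 1 => "b1"
  'c' x 1 => "c1"
  'b' x 1 => "b1"
  'c' x 1 => "c1"
  'a' x 2 => "a2"
Compressed: "c2a4b1c1b1c1a2"
Compressed length: 14

14


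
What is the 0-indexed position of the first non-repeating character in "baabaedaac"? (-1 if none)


Input: baabaedaac
Character frequencies:
  'a': 5
  'b': 2
  'c': 1
  'd': 1
  'e': 1
Scanning left to right for freq == 1:
  Position 0 ('b'): freq=2, skip
  Position 1 ('a'): freq=5, skip
  Position 2 ('a'): freq=5, skip
  Position 3 ('b'): freq=2, skip
  Position 4 ('a'): freq=5, skip
  Position 5 ('e'): unique! => answer = 5

5


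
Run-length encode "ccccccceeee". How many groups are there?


Input: ccccccceeee
Scanning for consecutive runs:
  Group 1: 'c' x 7 (positions 0-6)
  Group 2: 'e' x 4 (positions 7-10)
Total groups: 2

2


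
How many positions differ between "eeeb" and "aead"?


Comparing "eeeb" and "aead" position by position:
  Position 0: 'e' vs 'a' => DIFFER
  Position 1: 'e' vs 'e' => same
  Position 2: 'e' vs 'a' => DIFFER
  Position 3: 'b' vs 'd' => DIFFER
Positions that differ: 3

3


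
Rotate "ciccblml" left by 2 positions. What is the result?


Input: "ciccblml", rotate left by 2
First 2 characters: "ci"
Remaining characters: "ccblml"
Concatenate remaining + first: "ccblml" + "ci" = "ccblmlci"

ccblmlci


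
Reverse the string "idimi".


Input: idimi
Reading characters right to left:
  Position 4: 'i'
  Position 3: 'm'
  Position 2: 'i'
  Position 1: 'd'
  Position 0: 'i'
Reversed: imidi

imidi


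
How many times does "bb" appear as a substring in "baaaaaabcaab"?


Searching for "bb" in "baaaaaabcaab"
Scanning each position:
  Position 0: "ba" => no
  Position 1: "aa" => no
  Position 2: "aa" => no
  Position 3: "aa" => no
  Position 4: "aa" => no
  Position 5: "aa" => no
  Position 6: "ab" => no
  Position 7: "bc" => no
  Position 8: "ca" => no
  Position 9: "aa" => no
  Position 10: "ab" => no
Total occurrences: 0

0


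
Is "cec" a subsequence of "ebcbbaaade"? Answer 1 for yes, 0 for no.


Check if "cec" is a subsequence of "ebcbbaaade"
Greedy scan:
  Position 0 ('e'): no match needed
  Position 1 ('b'): no match needed
  Position 2 ('c'): matches sub[0] = 'c'
  Position 3 ('b'): no match needed
  Position 4 ('b'): no match needed
  Position 5 ('a'): no match needed
  Position 6 ('a'): no match needed
  Position 7 ('a'): no match needed
  Position 8 ('d'): no match needed
  Position 9 ('e'): matches sub[1] = 'e'
Only matched 2/3 characters => not a subsequence

0


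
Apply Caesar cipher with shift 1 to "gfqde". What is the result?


Caesar cipher: shift "gfqde" by 1
  'g' (pos 6) + 1 = pos 7 = 'h'
  'f' (pos 5) + 1 = pos 6 = 'g'
  'q' (pos 16) + 1 = pos 17 = 'r'
  'd' (pos 3) + 1 = pos 4 = 'e'
  'e' (pos 4) + 1 = pos 5 = 'f'
Result: hgref

hgref
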